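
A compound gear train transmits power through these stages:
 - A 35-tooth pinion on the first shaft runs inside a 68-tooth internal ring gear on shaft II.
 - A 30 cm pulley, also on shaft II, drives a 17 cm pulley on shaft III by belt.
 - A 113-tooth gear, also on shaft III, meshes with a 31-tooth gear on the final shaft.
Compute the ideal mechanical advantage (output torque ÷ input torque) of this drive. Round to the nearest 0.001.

0.302

Each stage contributes driven/driver: internal gear 68/35 = 1.9429, belt 17/30 = 0.56667, gear mesh 31/113 = 0.27434.
Overall: 1.9429 × 0.56667 × 0.27434 = 0.30203.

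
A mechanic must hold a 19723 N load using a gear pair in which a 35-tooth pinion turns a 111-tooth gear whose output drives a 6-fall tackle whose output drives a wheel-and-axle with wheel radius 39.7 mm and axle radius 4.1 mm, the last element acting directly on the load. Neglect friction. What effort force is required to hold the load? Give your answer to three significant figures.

Gear pair MA = 111/35 = 3.1714.
Block-and-tackle MA = number of supporting rope parts = 6.
Wheel-and-axle MA = R/r = 39.7/4.1 = 9.6829.
Combined ideal MA = 3.1714 × 6 × 9.6829 = 184.25.
Effort = load / MA = 19723 / 184.25 = 107.04 N.

107 N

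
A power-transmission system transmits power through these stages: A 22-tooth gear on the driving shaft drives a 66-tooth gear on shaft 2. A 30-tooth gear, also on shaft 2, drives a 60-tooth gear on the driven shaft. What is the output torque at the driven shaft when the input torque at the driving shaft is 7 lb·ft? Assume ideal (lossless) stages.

42 lb·ft

gear mesh 66/22 = 3 → τ = 7·3 = 21 lb·ft
gear mesh 60/30 = 2 → τ = 21·2 = 42 lb·ft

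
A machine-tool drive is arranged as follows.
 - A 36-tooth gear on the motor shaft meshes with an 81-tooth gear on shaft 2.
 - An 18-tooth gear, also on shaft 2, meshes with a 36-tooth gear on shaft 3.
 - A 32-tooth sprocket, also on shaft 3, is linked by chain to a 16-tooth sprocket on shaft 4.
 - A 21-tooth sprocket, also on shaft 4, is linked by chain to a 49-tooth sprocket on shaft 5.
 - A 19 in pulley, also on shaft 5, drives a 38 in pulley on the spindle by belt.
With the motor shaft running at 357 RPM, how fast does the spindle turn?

the motor shaft → shaft 2 (gear mesh, 81/36): 357 ÷ 2.25 = 158.67 RPM
shaft 2 → shaft 3 (gear mesh, 36/18): 158.67 ÷ 2 = 79.333 RPM
shaft 3 → shaft 4 (chain, 16/32): 79.333 ÷ 0.5 = 158.67 RPM
shaft 4 → shaft 5 (chain, 49/21): 158.67 ÷ 2.3333 = 68 RPM
shaft 5 → the spindle (belt, 38/19): 68 ÷ 2 = 34 RPM

34 RPM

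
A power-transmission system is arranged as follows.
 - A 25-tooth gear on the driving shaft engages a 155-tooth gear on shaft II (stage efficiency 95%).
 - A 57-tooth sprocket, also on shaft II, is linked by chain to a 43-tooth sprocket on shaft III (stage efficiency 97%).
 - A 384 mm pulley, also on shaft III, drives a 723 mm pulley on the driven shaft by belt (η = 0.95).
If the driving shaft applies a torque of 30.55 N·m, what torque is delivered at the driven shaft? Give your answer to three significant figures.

236 N·m

Gear mesh: ratio = 155/25 = 6.2; torque at shaft II = 30.55 × 6.2 × 0.95 = 179.94 N·m.
Chain: ratio = 43/57 = 0.75439; torque at shaft III = 179.94 × 0.75439 × 0.97 = 131.67 N·m.
Belt: ratio = 723/384 = 1.8828; torque at the driven shaft = 131.67 × 1.8828 × 0.95 = 235.52 N·m.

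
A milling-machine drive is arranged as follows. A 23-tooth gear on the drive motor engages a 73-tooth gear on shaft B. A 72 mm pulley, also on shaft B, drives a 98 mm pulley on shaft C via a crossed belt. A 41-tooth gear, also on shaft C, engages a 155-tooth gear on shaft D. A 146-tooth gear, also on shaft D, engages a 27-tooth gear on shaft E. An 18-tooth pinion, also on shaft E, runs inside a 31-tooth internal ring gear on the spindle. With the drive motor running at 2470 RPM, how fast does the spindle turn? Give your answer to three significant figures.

Gear mesh: ratio = 73/23 = 3.1739, so shaft B turns at 2470 / 3.1739 = 778.22 RPM.
Belt: ratio = 98/72 = 1.3611, so shaft C turns at 778.22 / 1.3611 = 571.75 RPM.
Gear mesh: ratio = 155/41 = 3.7805, so shaft D turns at 571.75 / 3.7805 = 151.24 RPM.
Gear mesh: ratio = 27/146 = 0.18493, so shaft E turns at 151.24 / 0.18493 = 817.8 RPM.
Internal gear: ratio = 31/18 = 1.7222, so the spindle turns at 817.8 / 1.7222 = 474.85 RPM.

475 RPM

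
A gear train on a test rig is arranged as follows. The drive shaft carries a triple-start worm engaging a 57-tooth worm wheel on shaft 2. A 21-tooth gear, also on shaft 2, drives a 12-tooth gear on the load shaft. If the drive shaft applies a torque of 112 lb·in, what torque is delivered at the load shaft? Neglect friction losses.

worm 57/3 = 19 → τ = 112·19 = 2128 lb·in
gear mesh 12/21 = 0.57143 → τ = 2128·0.57143 = 1216 lb·in

1216 lb·in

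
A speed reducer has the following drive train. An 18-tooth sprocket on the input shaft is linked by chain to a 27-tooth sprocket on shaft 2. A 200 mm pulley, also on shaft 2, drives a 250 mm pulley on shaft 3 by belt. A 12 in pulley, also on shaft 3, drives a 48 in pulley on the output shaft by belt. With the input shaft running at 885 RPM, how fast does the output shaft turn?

Chain: ratio = 27/18 = 1.5, so shaft 2 turns at 885 / 1.5 = 590 RPM.
Belt: ratio = 250/200 = 1.25, so shaft 3 turns at 590 / 1.25 = 472 RPM.
Belt: ratio = 48/12 = 4, so the output shaft turns at 472 / 4 = 118 RPM.

118 RPM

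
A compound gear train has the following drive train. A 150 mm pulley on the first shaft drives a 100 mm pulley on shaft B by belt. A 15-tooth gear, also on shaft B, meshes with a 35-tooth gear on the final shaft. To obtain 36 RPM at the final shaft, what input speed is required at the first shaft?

56 RPM

Overall ratio R = 0.66667 × 2.3333 = 1.5556.
Required input speed = output speed × R = 36 × 1.5556 = 56 RPM.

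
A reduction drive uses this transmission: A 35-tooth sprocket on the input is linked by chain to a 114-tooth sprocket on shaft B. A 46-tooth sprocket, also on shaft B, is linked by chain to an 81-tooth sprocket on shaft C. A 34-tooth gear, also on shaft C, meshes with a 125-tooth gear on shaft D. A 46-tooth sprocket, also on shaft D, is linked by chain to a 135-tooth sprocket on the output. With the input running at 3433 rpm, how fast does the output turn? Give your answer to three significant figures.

Chain: ratio = 114/35 = 3.2571, so shaft B turns at 3433 / 3.2571 = 1054 rpm.
Chain: ratio = 81/46 = 1.7609, so shaft C turns at 1054 / 1.7609 = 598.56 rpm.
Gear mesh: ratio = 125/34 = 3.6765, so shaft D turns at 598.56 / 3.6765 = 162.81 rpm.
Chain: ratio = 135/46 = 2.9348, so the output turns at 162.81 / 2.9348 = 55.476 rpm.

55.5 rpm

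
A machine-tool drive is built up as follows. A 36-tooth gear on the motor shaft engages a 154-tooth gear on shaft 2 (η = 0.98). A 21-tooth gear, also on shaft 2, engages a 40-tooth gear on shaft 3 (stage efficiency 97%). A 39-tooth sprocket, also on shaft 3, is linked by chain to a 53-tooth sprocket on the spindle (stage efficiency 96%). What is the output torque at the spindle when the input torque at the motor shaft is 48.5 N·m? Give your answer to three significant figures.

gear mesh 154/36 = 4.2778 → τ = 48.5·4.2778·0.98 = 203.32 N·m
gear mesh 40/21 = 1.9048 → τ = 203.32·1.9048·0.97 = 375.66 N·m
chain 53/39 = 1.359 → τ = 375.66·1.359·0.96 = 490.1 N·m

490 N·m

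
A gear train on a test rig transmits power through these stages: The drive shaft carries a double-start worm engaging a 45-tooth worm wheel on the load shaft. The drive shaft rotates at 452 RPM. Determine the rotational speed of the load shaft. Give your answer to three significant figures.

20.1 RPM

Worm: ratio = 45/2 = 22.5, so the load shaft turns at 452 / 22.5 = 20.089 RPM.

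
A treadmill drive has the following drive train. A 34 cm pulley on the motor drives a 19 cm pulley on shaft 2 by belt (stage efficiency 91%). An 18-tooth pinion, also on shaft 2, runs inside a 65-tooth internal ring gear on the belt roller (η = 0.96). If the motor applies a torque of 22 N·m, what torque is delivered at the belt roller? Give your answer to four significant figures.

belt 19/34 = 0.55882 → τ = 22·0.55882·0.91 = 11.188 N·m
internal gear 65/18 = 3.6111 → τ = 11.188·3.6111·0.96 = 38.784 N·m

38.78 N·m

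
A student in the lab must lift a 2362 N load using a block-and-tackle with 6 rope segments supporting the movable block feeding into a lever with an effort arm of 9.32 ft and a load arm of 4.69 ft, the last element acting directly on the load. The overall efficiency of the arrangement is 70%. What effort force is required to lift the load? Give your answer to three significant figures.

283 N

Block-and-tackle MA = number of supporting rope parts = 6.
Lever MA = effort arm / load arm = 9.32/4.69 = 1.9872.
Combined ideal MA = 6 × 1.9872 = 11.923.
Actual MA = 11.923 × 0.70 = 8.3463.
Effort = load / actual MA = 2362 / 8.3463 = 283 N.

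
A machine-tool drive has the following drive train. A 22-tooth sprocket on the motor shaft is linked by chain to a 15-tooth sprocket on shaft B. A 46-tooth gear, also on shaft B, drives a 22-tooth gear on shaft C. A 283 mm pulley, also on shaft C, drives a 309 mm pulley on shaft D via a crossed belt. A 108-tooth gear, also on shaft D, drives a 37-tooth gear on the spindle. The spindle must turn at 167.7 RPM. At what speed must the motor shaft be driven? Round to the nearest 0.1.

20.5 RPM

Overall ratio R = 0.68182 × 0.47826 × 1.0919 × 0.34259 = 0.12198.
Required input speed = output speed × R = 167.7 × 0.12198 = 20.456 RPM.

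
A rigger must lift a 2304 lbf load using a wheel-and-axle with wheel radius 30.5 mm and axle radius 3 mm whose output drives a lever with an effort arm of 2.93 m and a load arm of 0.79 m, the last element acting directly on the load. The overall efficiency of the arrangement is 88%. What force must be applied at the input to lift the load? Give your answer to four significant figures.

69.44 lbf

Wheel-and-axle MA = R/r = 30.5/3 = 10.167.
Lever MA = effort arm / load arm = 2.93/0.79 = 3.7089.
Combined ideal MA = 10.167 × 3.7089 = 37.707.
Actual MA = 37.707 × 0.88 = 33.182.
Effort = load / actual MA = 2304 / 33.182 = 69.435 lbf.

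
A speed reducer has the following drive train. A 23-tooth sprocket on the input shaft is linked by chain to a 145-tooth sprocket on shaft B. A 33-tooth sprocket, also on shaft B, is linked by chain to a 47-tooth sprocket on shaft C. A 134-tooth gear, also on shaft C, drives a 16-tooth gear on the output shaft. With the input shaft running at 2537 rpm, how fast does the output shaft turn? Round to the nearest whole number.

the input shaft → shaft B (chain, 145/23): 2537 ÷ 6.3043 = 402.42 rpm
shaft B → shaft C (chain, 47/33): 402.42 ÷ 1.4242 = 282.55 rpm
shaft C → the output shaft (gear mesh, 16/134): 282.55 ÷ 0.1194 = 2366.4 rpm

2366 rpm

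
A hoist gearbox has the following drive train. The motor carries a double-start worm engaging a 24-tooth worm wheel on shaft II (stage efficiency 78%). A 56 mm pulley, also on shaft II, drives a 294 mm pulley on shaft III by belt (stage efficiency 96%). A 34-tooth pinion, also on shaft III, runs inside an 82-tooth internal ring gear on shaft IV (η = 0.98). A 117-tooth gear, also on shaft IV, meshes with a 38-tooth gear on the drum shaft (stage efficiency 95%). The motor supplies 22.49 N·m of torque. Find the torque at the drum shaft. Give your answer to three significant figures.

worm 24/2 = 12 → τ = 22.49·12·0.78 = 210.51 N·m
belt 294/56 = 5.25 → τ = 210.51·5.25·0.96 = 1061 N·m
internal gear 82/34 = 2.4118 → τ = 1061·2.4118·0.98 = 2507.6 N·m
gear mesh 38/117 = 0.32479 → τ = 2507.6·0.32479·0.95 = 773.71 N·m

774 N·m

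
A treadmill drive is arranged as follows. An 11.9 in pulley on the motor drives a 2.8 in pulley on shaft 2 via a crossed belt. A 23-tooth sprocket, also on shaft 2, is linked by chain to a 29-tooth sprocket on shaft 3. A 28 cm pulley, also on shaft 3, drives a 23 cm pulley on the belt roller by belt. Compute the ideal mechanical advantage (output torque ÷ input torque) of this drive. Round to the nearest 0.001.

0.244

Each stage contributes driven/driver: belt 2.8/11.9 = 0.23529, chain 29/23 = 1.2609, belt 23/28 = 0.82143.
Overall: 0.23529 × 1.2609 × 0.82143 = 0.2437.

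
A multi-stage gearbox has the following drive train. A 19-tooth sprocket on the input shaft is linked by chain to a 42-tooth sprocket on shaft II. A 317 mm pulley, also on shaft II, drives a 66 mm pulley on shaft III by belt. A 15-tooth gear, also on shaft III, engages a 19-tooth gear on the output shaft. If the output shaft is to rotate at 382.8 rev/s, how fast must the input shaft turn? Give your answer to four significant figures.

223.2 rev/s

Overall ratio R = 2.2105 × 0.2082 × 1.2667 = 0.58297.
Required input speed = output speed × R = 382.8 × 0.58297 = 223.16 rev/s.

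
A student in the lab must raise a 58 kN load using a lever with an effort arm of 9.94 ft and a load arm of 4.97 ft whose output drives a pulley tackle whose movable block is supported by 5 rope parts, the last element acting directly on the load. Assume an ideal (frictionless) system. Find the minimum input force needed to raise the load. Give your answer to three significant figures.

5.80 kN

Lever MA = effort arm / load arm = 9.94/4.97 = 2.
Block-and-tackle MA = number of supporting rope parts = 5.
Combined ideal MA = 2 × 5 = 10.
Effort = load / MA = 58 / 10 = 5.8 kN.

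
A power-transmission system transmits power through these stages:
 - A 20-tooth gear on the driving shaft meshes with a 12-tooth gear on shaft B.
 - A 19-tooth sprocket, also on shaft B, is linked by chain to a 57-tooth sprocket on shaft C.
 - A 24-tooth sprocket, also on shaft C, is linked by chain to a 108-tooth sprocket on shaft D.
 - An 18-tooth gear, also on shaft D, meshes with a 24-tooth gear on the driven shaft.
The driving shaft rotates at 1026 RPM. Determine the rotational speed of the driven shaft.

gear mesh 12/20 = 0.6 → 1026/0.6 = 1710 RPM
chain 57/19 = 3 → 1710/3 = 570 RPM
chain 108/24 = 4.5 → 570/4.5 = 126.67 RPM
gear mesh 24/18 = 1.3333 → 126.67/1.3333 = 95 RPM

95 RPM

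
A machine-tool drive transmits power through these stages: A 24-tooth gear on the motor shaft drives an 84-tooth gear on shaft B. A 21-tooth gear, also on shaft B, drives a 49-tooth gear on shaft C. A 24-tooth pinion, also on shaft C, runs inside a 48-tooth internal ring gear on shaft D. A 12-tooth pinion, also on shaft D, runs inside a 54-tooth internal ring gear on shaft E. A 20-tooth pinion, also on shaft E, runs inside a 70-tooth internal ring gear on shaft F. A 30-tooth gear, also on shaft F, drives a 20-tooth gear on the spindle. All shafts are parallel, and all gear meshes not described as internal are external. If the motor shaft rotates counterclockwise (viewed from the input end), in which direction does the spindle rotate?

clockwise

the motor shaft → shaft B: external mesh, 1 reversal → CW.
shaft B → shaft C: external mesh, 1 reversal → CCW.
shaft C → shaft D: internal mesh, same direction → CCW.
shaft D → shaft E: internal mesh, same direction → CCW.
shaft E → shaft F: internal mesh, same direction → CCW.
shaft F → the spindle: external mesh, 1 reversal → CW.
3 reversals in total — an odd number — so the spindle turns opposite to the motor shaft.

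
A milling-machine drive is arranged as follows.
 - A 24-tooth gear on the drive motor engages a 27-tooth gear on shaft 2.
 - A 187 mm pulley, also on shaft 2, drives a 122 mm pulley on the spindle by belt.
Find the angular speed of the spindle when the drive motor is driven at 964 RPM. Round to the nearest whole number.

1313 RPM

Gear mesh: ratio = 27/24 = 1.125, so shaft 2 turns at 964 / 1.125 = 856.89 RPM.
Belt: ratio = 122/187 = 0.65241, so the spindle turns at 856.89 / 0.65241 = 1313.4 RPM.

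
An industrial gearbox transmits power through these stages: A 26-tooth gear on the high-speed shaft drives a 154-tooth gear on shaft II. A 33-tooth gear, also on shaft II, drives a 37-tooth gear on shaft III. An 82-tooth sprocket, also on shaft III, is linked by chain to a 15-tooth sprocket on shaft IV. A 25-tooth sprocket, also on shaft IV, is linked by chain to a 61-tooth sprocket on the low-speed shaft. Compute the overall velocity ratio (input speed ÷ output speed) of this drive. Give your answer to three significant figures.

2.96

Each stage contributes driven/driver: gear mesh 154/26 = 5.9231, gear mesh 37/33 = 1.1212, chain 15/82 = 0.18293, chain 61/25 = 2.44.
Overall: 5.9231 × 1.1212 × 0.18293 × 2.44 = 2.9642.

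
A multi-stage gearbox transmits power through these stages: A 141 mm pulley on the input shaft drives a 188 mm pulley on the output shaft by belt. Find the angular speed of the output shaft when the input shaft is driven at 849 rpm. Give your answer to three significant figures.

the input shaft → the output shaft (belt, 188/141): 849 ÷ 1.3333 = 636.75 rpm

637 rpm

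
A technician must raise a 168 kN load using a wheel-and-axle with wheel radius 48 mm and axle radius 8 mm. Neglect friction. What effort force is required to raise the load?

Wheel-and-axle MA = R/r = 48/8 = 6.
Effort = load / MA = 168 / 6 = 28 kN.

28 kN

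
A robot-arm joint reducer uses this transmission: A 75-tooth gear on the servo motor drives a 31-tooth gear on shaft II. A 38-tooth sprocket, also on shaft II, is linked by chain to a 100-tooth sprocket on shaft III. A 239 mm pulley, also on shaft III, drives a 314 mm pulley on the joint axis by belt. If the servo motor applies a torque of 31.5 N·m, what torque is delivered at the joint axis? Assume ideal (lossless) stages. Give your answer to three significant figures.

45.0 N·m

After the gear mesh (31/75): 31.5 × 0.41333 = 13.02 N·m
After the chain (100/38): 13.02 × 2.6316 = 34.263 N·m
After the belt (314/239): 34.263 × 1.3138 = 45.015 N·m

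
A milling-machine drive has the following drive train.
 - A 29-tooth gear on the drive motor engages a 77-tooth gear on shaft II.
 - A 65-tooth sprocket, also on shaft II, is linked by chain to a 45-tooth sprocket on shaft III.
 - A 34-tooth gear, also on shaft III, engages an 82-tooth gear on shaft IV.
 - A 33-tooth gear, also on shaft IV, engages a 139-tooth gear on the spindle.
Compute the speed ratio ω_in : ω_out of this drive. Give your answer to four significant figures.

Each stage contributes driven/driver: gear mesh 77/29 = 2.6552, chain 45/65 = 0.69231, gear mesh 82/34 = 2.4118, gear mesh 139/33 = 4.2121.
Overall: 2.6552 × 0.69231 × 2.4118 × 4.2121 = 18.674.

18.67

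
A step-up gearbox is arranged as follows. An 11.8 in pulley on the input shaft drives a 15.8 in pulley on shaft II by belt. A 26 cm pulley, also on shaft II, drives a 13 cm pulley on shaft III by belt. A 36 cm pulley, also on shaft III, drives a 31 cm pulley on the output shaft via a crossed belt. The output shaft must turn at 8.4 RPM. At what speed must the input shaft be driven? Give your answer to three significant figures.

Overall ratio R = 1.339 × 0.5 × 0.86111 = 0.57651.
Required input speed = output speed × R = 8.4 × 0.57651 = 4.8427 RPM.

4.84 RPM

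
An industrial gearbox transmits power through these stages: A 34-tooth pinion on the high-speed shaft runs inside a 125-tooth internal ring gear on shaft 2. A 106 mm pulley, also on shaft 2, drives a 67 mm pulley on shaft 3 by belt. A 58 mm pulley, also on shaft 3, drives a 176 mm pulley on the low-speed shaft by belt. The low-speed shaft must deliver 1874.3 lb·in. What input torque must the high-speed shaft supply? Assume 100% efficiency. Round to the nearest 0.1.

265.8 lb·in

Overall ratio R = 3.6765 × 0.63208 × 3.0345 = 7.0516.
Input torque = output torque / R = 1874.3 / 7.0516 = 265.8 lb·in.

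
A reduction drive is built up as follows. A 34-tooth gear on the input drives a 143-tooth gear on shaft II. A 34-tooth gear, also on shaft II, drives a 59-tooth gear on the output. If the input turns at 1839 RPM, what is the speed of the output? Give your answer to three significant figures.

the input → shaft II (gear mesh, 143/34): 1839 ÷ 4.2059 = 437.24 RPM
shaft II → the output (gear mesh, 59/34): 437.24 ÷ 1.7353 = 251.97 RPM

252 RPM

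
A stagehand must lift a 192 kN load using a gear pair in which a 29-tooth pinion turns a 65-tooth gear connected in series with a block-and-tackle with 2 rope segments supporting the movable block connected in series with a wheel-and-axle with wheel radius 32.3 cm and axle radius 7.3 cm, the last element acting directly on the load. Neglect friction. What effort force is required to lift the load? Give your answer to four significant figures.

9.680 kN

Gear pair MA = 65/29 = 2.2414.
Block-and-tackle MA = number of supporting rope parts = 2.
Wheel-and-axle MA = R/r = 32.3/7.3 = 4.4247.
Combined ideal MA = 2.2414 × 2 × 4.4247 = 19.835.
Effort = load / MA = 192 / 19.835 = 9.68 kN.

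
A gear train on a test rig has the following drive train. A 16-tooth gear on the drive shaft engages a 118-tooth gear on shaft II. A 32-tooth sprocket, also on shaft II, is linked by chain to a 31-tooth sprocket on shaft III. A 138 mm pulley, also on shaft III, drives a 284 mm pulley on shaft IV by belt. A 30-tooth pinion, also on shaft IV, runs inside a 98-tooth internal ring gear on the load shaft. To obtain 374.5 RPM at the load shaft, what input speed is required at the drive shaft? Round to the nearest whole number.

17987 RPM

Overall ratio R = 7.375 × 0.96875 × 2.058 × 3.2667 = 48.031.
Required input speed = output speed × R = 374.5 × 48.031 = 17987 RPM.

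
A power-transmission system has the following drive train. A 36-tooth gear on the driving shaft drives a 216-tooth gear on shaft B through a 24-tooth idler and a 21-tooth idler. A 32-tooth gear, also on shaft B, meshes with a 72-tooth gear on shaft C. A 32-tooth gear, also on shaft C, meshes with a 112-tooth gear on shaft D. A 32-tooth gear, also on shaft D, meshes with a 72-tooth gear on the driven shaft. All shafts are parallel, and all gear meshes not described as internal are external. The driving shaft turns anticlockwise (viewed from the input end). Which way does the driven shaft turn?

the driving shaft → shaft B: driver → idler → idler → driven is 3 external meshes, 3 reversals → CW.
shaft B → shaft C: external mesh, 1 reversal → CCW.
shaft C → shaft D: external mesh, 1 reversal → CW.
shaft D → the driven shaft: external mesh, 1 reversal → CCW.
6 reversals in total — an even number — so the driven shaft turns the same way as the driving shaft.

anticlockwise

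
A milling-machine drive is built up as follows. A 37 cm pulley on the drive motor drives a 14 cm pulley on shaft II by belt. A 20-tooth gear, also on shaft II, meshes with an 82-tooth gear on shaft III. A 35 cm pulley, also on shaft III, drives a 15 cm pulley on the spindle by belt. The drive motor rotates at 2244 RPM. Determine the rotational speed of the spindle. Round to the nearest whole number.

the drive motor → shaft II (belt, 14/37): 2244 ÷ 0.37838 = 5930.6 RPM
shaft II → shaft III (gear mesh, 82/20): 5930.6 ÷ 4.1 = 1446.5 RPM
shaft III → the spindle (belt, 15/35): 1446.5 ÷ 0.42857 = 3375.1 RPM

3375 RPM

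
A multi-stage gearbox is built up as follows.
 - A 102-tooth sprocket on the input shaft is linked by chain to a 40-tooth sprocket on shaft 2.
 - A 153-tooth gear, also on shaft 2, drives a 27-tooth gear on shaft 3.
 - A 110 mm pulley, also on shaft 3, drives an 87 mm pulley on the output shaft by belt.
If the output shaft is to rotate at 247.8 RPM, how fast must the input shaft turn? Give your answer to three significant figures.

13.6 RPM

Overall ratio R = 0.39216 × 0.17647 × 0.79091 = 0.054734.
Required input speed = output speed × R = 247.8 × 0.054734 = 13.563 RPM.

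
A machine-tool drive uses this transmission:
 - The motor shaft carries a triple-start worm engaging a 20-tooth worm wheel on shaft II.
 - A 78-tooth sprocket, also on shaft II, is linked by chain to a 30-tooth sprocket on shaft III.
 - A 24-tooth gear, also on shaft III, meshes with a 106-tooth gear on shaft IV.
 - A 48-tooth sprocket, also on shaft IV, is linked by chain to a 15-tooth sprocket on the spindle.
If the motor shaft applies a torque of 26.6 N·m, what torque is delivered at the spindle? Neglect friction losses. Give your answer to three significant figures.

94.1 N·m

worm 20/3 = 6.6667 → τ = 26.6·6.6667 = 177.33 N·m
chain 30/78 = 0.38462 → τ = 177.33·0.38462 = 68.205 N·m
gear mesh 106/24 = 4.4167 → τ = 68.205·4.4167 = 301.24 N·m
chain 15/48 = 0.3125 → τ = 301.24·0.3125 = 94.137 N·m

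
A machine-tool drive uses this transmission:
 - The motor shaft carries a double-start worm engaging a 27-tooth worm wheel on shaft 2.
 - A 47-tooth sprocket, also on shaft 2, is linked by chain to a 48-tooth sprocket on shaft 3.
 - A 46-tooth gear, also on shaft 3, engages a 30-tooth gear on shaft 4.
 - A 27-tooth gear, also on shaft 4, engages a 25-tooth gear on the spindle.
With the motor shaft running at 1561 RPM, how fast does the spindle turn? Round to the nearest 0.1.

Worm: ratio = 27/2 = 13.5, so shaft 2 turns at 1561 / 13.5 = 115.63 RPM.
Chain: ratio = 48/47 = 1.0213, so shaft 3 turns at 115.63 / 1.0213 = 113.22 RPM.
Gear mesh: ratio = 30/46 = 0.65217, so shaft 4 turns at 113.22 / 0.65217 = 173.61 RPM.
Gear mesh: ratio = 25/27 = 0.92593, so the spindle turns at 173.61 / 0.92593 = 187.49 RPM.

187.5 RPM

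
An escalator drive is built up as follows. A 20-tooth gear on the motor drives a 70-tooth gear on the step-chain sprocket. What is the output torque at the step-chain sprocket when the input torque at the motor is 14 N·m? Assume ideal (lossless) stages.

49 N·m

gear mesh 70/20 = 3.5 → τ = 14·3.5 = 49 N·m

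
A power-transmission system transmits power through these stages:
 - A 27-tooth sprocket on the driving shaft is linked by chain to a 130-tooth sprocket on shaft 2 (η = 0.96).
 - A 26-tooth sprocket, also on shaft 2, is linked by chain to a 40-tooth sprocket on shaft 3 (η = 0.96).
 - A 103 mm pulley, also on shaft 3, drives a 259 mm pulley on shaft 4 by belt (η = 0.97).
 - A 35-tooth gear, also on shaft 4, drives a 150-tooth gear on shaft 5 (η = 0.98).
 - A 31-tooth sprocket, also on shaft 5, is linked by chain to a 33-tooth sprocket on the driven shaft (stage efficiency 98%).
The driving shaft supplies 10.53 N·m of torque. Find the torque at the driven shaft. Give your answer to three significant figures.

768 N·m

Chain: ratio = 130/27 = 4.8148; torque at shaft 2 = 10.53 × 4.8148 × 0.96 = 48.672 N·m.
Chain: ratio = 40/26 = 1.5385; torque at shaft 3 = 48.672 × 1.5385 × 0.96 = 71.885 N·m.
Belt: ratio = 259/103 = 2.5146; torque at shaft 4 = 71.885 × 2.5146 × 0.97 = 175.34 N·m.
Gear mesh: ratio = 150/35 = 4.2857; torque at shaft 5 = 175.34 × 4.2857 × 0.98 = 736.41 N·m.
Chain: ratio = 33/31 = 1.0645; torque at the driven shaft = 736.41 × 1.0645 × 0.98 = 768.24 N·m.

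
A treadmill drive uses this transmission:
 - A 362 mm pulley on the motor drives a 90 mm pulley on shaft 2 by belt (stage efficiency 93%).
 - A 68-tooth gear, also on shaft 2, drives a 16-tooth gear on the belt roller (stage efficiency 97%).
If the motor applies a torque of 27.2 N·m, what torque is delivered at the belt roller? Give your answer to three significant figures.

Belt: ratio = 90/362 = 0.24862; torque at shaft 2 = 27.2 × 0.24862 × 0.93 = 6.2891 N·m.
Gear mesh: ratio = 16/68 = 0.23529; torque at the belt roller = 6.2891 × 0.23529 × 0.97 = 1.4354 N·m.

1.44 N·m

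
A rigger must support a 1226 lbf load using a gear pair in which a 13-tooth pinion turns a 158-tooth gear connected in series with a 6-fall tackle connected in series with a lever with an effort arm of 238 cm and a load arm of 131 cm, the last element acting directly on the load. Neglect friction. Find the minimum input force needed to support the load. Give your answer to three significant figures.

Gear pair MA = 158/13 = 12.154.
Block-and-tackle MA = number of supporting rope parts = 6.
Lever MA = effort arm / load arm = 238/131 = 1.8168.
Combined ideal MA = 12.154 × 6 × 1.8168 = 132.49.
Effort = load / MA = 1226 / 132.49 = 9.2538 lbf.

9.25 lbf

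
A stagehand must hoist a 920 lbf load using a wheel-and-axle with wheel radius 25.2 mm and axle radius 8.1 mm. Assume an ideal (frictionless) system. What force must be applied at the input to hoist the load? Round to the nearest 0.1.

Wheel-and-axle MA = R/r = 25.2/8.1 = 3.1111.
Effort = load / MA = 920 / 3.1111 = 295.71 lbf.

295.7 lbf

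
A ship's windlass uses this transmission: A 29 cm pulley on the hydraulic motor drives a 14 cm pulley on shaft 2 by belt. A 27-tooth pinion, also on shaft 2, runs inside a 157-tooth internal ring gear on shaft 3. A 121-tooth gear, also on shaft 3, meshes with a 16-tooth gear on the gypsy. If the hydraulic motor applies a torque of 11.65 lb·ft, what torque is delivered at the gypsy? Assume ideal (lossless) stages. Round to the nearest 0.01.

Belt: ratio = 14/29 = 0.48276; torque at shaft 2 = 11.65 × 0.48276 = 5.6241 lb·ft.
Internal gear: ratio = 157/27 = 5.8148; torque at shaft 3 = 5.6241 × 5.8148 = 32.703 lb·ft.
Gear mesh: ratio = 16/121 = 0.13223; torque at the gypsy = 32.703 × 0.13223 = 4.3244 lb·ft.

4.32 lb·ft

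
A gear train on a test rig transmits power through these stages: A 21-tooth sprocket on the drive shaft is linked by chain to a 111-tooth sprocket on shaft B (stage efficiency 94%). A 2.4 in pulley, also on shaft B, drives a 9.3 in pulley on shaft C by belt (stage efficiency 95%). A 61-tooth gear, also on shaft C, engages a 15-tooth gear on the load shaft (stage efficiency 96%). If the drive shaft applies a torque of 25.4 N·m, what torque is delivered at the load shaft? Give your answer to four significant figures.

chain 111/21 = 5.2857 → τ = 25.4·5.2857·0.94 = 126.2 N·m
belt 9.3/2.4 = 3.875 → τ = 126.2·3.875·0.95 = 464.58 N·m
gear mesh 15/61 = 0.2459 → τ = 464.58·0.2459·0.96 = 109.67 N·m

109.7 N·m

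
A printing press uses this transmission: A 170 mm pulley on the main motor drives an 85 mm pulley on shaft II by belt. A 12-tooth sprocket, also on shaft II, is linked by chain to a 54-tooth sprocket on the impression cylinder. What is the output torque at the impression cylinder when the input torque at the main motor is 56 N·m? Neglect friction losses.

belt 85/170 = 0.5 → τ = 56·0.5 = 28 N·m
chain 54/12 = 4.5 → τ = 28·4.5 = 126 N·m

126 N·m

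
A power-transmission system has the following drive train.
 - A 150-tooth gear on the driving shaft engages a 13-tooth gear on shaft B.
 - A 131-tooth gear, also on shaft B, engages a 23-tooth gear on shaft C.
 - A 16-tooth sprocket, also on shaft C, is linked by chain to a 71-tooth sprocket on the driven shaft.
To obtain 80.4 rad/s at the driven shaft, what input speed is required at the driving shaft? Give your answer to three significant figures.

Overall ratio R = 0.086667 × 0.17557 × 4.4375 = 0.067522.
Required input speed = output speed × R = 80.4 × 0.067522 = 5.4288 rad/s.

5.43 rad/s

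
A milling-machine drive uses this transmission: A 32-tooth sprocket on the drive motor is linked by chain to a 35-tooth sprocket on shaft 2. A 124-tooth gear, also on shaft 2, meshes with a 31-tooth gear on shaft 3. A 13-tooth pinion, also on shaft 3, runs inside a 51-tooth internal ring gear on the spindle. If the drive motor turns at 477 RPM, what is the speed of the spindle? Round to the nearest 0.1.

444.7 RPM

chain 35/32 = 1.0938 → 477/1.0938 = 436.11 RPM
gear mesh 31/124 = 0.25 → 436.11/0.25 = 1744.5 RPM
internal gear 51/13 = 3.9231 → 1744.5/3.9231 = 444.67 RPM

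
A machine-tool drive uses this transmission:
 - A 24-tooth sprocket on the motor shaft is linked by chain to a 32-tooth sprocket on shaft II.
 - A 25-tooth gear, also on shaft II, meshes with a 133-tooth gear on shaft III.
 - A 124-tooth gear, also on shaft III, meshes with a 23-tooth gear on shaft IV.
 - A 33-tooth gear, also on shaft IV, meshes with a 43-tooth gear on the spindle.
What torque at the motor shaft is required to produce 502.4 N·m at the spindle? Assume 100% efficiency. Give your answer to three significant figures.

293 N·m

Overall ratio R = 1.3333 × 5.32 × 0.18548 × 1.303 = 1.7144.
Input torque = output torque / R = 502.4 / 1.7144 = 293.05 N·m.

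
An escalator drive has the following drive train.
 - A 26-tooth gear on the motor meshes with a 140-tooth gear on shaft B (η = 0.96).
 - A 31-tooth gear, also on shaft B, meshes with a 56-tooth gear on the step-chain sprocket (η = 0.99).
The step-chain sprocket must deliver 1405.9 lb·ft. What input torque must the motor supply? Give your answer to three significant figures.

Overall ratio R = 5.3846 × 1.8065 = 9.727; overall efficiency η = 0.96 × 0.99 = 0.9504.
Input torque = output torque / (R × η) = 1405.9 / (9.727 × 0.9504) = 152.08 lb·ft.

152 lb·ft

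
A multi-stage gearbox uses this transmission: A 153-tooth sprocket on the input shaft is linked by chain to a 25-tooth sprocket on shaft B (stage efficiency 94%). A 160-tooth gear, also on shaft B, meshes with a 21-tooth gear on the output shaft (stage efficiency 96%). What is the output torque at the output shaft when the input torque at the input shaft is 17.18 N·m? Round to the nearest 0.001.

Chain: ratio = 25/153 = 0.1634; torque at shaft B = 17.18 × 0.1634 × 0.94 = 2.6388 N·m.
Gear mesh: ratio = 21/160 = 0.13125; torque at the output shaft = 2.6388 × 0.13125 × 0.96 = 0.33248 N·m.

0.332 N·m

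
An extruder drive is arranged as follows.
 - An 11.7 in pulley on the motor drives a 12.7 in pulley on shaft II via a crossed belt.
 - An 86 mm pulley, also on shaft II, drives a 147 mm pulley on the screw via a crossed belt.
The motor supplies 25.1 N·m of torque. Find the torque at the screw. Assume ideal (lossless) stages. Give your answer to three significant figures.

belt 12.7/11.7 = 1.0855 → τ = 25.1·1.0855 = 27.245 N·m
belt 147/86 = 1.7093 → τ = 27.245·1.7093 = 46.57 N·m

46.6 N·m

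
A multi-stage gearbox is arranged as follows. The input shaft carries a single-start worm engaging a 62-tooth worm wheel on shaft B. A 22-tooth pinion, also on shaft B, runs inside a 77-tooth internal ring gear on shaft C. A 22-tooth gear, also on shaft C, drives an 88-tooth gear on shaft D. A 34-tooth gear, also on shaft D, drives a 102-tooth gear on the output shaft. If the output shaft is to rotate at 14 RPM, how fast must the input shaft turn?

Overall ratio R = 62 × 3.5 × 4 × 3 = 2604.
Required input speed = output speed × R = 14 × 2604 = 36456 RPM.

36456 RPM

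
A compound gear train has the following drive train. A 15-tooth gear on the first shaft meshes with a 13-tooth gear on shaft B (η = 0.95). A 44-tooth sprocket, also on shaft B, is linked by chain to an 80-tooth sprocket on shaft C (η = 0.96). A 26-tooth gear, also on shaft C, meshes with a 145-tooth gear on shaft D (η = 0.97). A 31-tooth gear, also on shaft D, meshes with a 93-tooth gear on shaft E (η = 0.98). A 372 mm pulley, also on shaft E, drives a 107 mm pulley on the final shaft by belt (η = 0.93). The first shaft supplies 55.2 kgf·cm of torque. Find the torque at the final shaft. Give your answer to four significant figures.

After the gear mesh (13/15): 55.2 × 0.86667 × 0.95 = 45.448 kgf·cm
After the chain (80/44): 45.448 × 1.8182 × 0.96 = 79.327 kgf·cm
After the gear mesh (145/26): 79.327 × 5.5769 × 0.97 = 429.13 kgf·cm
After the gear mesh (93/31): 429.13 × 3 × 0.98 = 1261.6 kgf·cm
After the belt (107/372): 1261.6 × 0.28763 × 0.93 = 337.49 kgf·cm

337.5 kgf·cm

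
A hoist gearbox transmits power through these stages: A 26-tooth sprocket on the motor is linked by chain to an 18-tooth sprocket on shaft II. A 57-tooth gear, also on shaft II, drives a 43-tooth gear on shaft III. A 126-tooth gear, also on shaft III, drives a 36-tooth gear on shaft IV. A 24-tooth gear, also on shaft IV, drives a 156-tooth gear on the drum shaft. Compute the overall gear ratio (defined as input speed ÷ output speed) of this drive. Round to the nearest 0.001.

0.970

Each stage contributes driven/driver: chain 18/26 = 0.69231, gear mesh 43/57 = 0.75439, gear mesh 36/126 = 0.28571, gear mesh 156/24 = 6.5.
Overall: 0.69231 × 0.75439 × 0.28571 × 6.5 = 0.96992.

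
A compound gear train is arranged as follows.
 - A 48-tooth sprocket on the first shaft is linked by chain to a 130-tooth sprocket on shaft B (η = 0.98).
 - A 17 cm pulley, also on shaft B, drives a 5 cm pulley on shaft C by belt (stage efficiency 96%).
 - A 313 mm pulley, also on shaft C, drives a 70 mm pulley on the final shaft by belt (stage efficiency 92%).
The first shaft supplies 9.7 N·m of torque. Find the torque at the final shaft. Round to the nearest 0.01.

After the chain (130/48): 9.7 × 2.7083 × 0.98 = 25.745 N·m
After the belt (5/17): 25.745 × 0.29412 × 0.96 = 7.2693 N·m
After the belt (70/313): 7.2693 × 0.22364 × 0.92 = 1.4957 N·m

1.50 N·m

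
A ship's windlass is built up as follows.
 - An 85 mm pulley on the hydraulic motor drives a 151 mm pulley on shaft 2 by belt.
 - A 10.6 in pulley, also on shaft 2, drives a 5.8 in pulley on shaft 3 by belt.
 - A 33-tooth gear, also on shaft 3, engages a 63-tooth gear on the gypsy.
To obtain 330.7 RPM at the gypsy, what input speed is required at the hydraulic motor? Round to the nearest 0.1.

613.7 RPM

Overall ratio R = 1.7765 × 0.54717 × 1.9091 = 1.8557.
Required input speed = output speed × R = 330.7 × 1.8557 = 613.68 RPM.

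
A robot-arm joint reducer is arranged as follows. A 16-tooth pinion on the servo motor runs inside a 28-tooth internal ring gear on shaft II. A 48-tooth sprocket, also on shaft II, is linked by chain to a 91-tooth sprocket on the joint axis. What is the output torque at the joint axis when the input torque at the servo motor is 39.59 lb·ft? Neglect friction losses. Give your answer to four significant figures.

131.3 lb·ft

Internal gear: ratio = 28/16 = 1.75; torque at shaft II = 39.59 × 1.75 = 69.282 lb·ft.
Chain: ratio = 91/48 = 1.8958; torque at the joint axis = 69.282 × 1.8958 = 131.35 lb·ft.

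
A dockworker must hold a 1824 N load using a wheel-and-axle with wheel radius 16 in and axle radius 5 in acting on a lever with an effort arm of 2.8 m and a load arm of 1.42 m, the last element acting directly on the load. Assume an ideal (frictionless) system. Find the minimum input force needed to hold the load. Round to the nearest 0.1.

289.1 N

Wheel-and-axle MA = R/r = 16/5 = 3.2.
Lever MA = effort arm / load arm = 2.8/1.42 = 1.9718.
Combined ideal MA = 3.2 × 1.9718 = 6.3099.
Effort = load / MA = 1824 / 6.3099 = 289.07 N.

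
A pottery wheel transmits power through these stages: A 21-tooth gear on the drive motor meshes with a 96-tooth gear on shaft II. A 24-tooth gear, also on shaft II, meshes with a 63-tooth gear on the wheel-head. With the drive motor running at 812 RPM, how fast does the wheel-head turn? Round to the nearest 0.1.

67.7 RPM

gear mesh 96/21 = 4.5714 → 812/4.5714 = 177.62 RPM
gear mesh 63/24 = 2.625 → 177.62/2.625 = 67.667 RPM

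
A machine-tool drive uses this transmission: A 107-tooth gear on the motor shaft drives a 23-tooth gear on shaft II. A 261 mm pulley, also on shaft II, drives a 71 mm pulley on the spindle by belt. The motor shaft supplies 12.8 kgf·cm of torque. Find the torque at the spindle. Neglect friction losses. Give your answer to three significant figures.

0.748 kgf·cm

Gear mesh: ratio = 23/107 = 0.21495; torque at shaft II = 12.8 × 0.21495 = 2.7514 kgf·cm.
Belt: ratio = 71/261 = 0.27203; torque at the spindle = 2.7514 × 0.27203 = 0.74847 kgf·cm.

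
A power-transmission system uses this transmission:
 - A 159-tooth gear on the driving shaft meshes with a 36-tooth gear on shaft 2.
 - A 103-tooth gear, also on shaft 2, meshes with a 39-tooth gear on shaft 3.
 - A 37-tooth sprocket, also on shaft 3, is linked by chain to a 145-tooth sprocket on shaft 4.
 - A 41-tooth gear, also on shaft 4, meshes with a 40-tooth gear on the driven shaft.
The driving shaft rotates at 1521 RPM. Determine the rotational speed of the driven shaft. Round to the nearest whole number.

the driving shaft → shaft 2 (gear mesh, 36/159): 1521 ÷ 0.22642 = 6717.8 RPM
shaft 2 → shaft 3 (gear mesh, 39/103): 6717.8 ÷ 0.37864 = 17742 RPM
shaft 3 → shaft 4 (chain, 145/37): 17742 ÷ 3.9189 = 4527.2 RPM
shaft 4 → the driven shaft (gear mesh, 40/41): 4527.2 ÷ 0.97561 = 4640.4 RPM

4640 RPM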